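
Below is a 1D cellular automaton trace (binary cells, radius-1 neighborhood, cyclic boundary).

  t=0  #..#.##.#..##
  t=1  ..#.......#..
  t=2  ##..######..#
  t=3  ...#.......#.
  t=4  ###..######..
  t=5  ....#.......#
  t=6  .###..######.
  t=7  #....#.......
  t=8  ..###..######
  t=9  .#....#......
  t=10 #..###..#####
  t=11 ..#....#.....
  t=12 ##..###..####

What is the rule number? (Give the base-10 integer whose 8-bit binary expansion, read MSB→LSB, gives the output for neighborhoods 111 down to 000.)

3

  nb ###: next=.  (t=0,i=12, bit7=0)
  nb ##.: next=.  (t=0,i=0, bit6=0)
  nb #.#: next=.  (t=0,i=4, bit5=0)
  nb #..: next=.  (t=0,i=1, bit4=0)
  nb .##: next=.  (t=0,i=5, bit3=0)
  nb .#.: next=.  (t=0,i=3, bit2=0)
  nb ..#: next=#  (t=0,i=2, bit1=1)
  nb ...: next=#  (t=1,i=0, bit0=1)
  bits 00000011 = 3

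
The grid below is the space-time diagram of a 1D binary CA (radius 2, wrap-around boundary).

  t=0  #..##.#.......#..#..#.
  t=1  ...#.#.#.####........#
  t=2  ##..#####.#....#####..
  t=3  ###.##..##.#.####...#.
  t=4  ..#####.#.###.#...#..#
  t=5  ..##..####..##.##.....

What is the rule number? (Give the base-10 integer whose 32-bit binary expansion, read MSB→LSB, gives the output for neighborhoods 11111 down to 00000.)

  nb #####: next=.  (t=2,i=6, bit31=0)
  nb ####.: next=.  (t=1,i=11, bit30=0)
  nb ###.#: next=#  (t=2,i=8, bit29=1)
  nb ###..: next=.  (t=1,i=12, bit28=0)
  nb ##.##: next=#  (t=3,i=3, bit27=1)
  nb ##.#.: next=#  (t=0,i=5, bit26=1)
  nb ##..#: next=#  (t=2,i=2, bit25=1)
  nb ##...: next=.  (t=1,i=13, bit24=0)
  nb #.###: next=.  (t=1,i=9, bit23=0)
  nb #.##.: next=#  (t=3,i=4, bit22=1)
  nb #.#.#: next=#  (t=1,i=5, bit21=1)
  nb #.#..: next=.  (t=0,i=0, bit20=0)
  nb #..##: next=.  (t=0,i=2, bit19=0)
  nb #..#.: next=.  (t=0,i=16, bit18=0)
  nb #...#: next=#  (t=1,i=1, bit17=1)
  nb #....: next=.  (t=0,i=8, bit16=0)
  nb .####: next=#  (t=1,i=10, bit15=1)
  nb .###.: next=.  (t=3,i=1, bit14=0)
  nb .##.#: next=.  (t=0,i=4, bit13=0)
  nb .##..: next=#  (t=2,i=1, bit12=1)
  nb .#.##: next=#  (t=1,i=8, bit11=1)
  nb .#.#.: next=#  (t=0,i=21, bit10=1)
  nb .#..#: next=.  (t=0,i=1, bit9=0)
  nb .#...: next=#  (t=0,i=7, bit8=1)
  nb ..###: next=#  (t=2,i=4, bit7=1)
  nb ..##.: next=#  (t=0,i=3, bit6=1)
  nb ..#.#: next=.  (t=0,i=20, bit5=0)
  nb ..#..: next=.  (t=0,i=14, bit4=0)
  nb ...##: next=#  (t=2,i=14, bit3=1)
  nb ...#.: next=.  (t=0,i=13, bit2=0)
  nb ....#: next=#  (t=0,i=12, bit1=1)
  nb .....: next=#  (t=0,i=9, bit0=1)
  bits 00101110011000101001110111001011 = 778214859

778214859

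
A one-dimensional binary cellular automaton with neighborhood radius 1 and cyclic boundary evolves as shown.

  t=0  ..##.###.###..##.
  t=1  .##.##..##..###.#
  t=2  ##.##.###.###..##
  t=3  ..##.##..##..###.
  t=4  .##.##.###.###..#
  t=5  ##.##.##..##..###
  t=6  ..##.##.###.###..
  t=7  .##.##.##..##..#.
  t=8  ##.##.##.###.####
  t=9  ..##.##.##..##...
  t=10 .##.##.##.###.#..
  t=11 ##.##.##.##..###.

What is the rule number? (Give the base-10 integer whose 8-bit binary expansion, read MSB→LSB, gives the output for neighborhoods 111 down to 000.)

62

  nb ###: next=.  (t=0,i=6, bit7=0)
  nb ##.: next=.  (t=0,i=3, bit6=0)
  nb #.#: next=#  (t=0,i=4, bit5=1)
  nb #..: next=#  (t=0,i=12, bit4=1)
  nb .##: next=#  (t=0,i=2, bit3=1)
  nb .#.: next=#  (t=1,i=16, bit2=1)
  nb ..#: next=#  (t=0,i=1, bit1=1)
  nb ...: next=.  (t=0,i=0, bit0=0)
  bits 00111110 = 62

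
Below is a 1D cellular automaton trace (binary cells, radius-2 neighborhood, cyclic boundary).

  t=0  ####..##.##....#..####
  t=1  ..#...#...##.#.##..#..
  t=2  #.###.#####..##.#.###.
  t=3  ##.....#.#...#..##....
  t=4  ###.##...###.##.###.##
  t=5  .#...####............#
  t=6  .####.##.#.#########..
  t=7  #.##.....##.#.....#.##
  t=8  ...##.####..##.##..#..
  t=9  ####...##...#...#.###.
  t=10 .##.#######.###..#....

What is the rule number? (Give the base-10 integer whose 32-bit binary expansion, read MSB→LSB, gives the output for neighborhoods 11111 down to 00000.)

  #####|.  b31=0 t=0,i=0
  ####.|#  b30=1 t=0,i=2
  ###.#|.  b29=0 t=2,i=4
  ###..|.  b28=0 t=0,i=3
  ##.##|.  b27=0 t=0,i=8
  ##.#.|.  b26=0 t=1,i=12
  ##..#|.  b25=0 t=0,i=4
  ##...|#  b24=1 t=0,i=11
  #.###|.  b23=0 t=2,i=2
  #.##.|.  b22=0 t=0,i=9
  #.#.#|#  b21=1 t=1,i=13
  #.#..|#  b20=1 t=3,i=9
  #..##|.  b19=0 t=0,i=5
  #..#.|#  b18=1 t=1,i=18
  #...#|#  b17=1 t=1,i=4
  #....|.  b16=0 t=0,i=12
  .####|#  b15=1 t=0,i=19
  .###.|.  b14=0 t=2,i=3
  .##.#|.  b13=0 t=0,i=7
  .##..|#  b12=1 t=0,i=10
  .#.##|#  b11=1 t=1,i=14
  .#.#.|.  b10=0 t=3,i=8
  .#..#|#  b9=1 t=0,i=16
  .#...|#  b8=1 t=1,i=3
  ..###|.  b7=0 t=0,i=18
  ..##.|#  b6=1 t=0,i=6
  ..#.#|.  b5=0 t=3,i=7
  ..#..|#  b4=1 t=0,i=15
  ...##|#  b3=1 t=1,i=9
  ...#.|.  b2=0 t=0,i=14
  ....#|#  b1=1 t=0,i=13
  .....|#  b0=1 t=3,i=4
  bits 01000001001101101001101101011011 = 1094097755

1094097755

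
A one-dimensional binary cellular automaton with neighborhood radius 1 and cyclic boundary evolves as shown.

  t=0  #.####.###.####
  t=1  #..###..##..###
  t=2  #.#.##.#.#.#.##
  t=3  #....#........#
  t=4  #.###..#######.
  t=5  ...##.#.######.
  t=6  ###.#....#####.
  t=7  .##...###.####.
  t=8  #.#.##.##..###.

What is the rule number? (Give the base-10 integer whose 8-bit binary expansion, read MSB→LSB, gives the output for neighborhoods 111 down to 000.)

195

  ### -> #   bit 7 = 1  t=0,i=3
  ##. -> #   bit 6 = 1  t=0,i=0
  #.# -> .   bit 5 = 0  t=0,i=1
  #.. -> .   bit 4 = 0  t=1,i=1
  .## -> .   bit 3 = 0  t=0,i=2
  .#. -> .   bit 2 = 0  t=2,i=2
  ..# -> #   bit 1 = 1  t=1,i=2
  ... -> #   bit 0 = 1  t=3,i=2
  bits 11000011 = 195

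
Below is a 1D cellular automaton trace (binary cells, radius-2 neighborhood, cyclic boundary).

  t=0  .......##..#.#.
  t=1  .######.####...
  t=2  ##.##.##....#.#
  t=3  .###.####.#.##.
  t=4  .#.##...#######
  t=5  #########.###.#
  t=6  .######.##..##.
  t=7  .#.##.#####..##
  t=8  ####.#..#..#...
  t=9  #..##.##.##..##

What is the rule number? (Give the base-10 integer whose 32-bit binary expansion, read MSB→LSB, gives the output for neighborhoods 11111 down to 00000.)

2942704299

  ##### -> #   bit 31 = 1  t=1,i=3
  ####. -> .   bit 30 = 0  t=1,i=5
  ###.# -> #   bit 29 = 1  t=1,i=6
  ###.. -> .   bit 28 = 0  t=1,i=11
  ##.## -> #   bit 27 = 1  t=1,i=7
  ##.#. -> #   bit 26 = 1  t=3,i=9
  ##..# -> #   bit 25 = 1  t=0,i=9
  ##... -> #   bit 24 = 1  t=1,i=12
  #.### -> .   bit 23 = 0  t=1,i=8
  #.##. -> #   bit 22 = 1  t=2,i=3
  #.#.# -> #   bit 21 = 1  t=3,i=10
  #.#.. -> .   bit 20 = 0  t=0,i=13
  #..## -> .   bit 19 = 0  t=3,i=0
  #..#. -> #   bit 18 = 1  t=0,i=10
  #...# -> #   bit 17 = 1  t=4,i=6
  #.... -> .   bit 16 = 0  t=0,i=0
  .#### -> .   bit 15 = 0  t=1,i=2
  .###. -> .   bit 14 = 0  t=2,i=0
  .##.# -> .   bit 13 = 0  t=2,i=4
  .##.. -> #   bit 12 = 1  t=0,i=8
  .#.## -> #   bit 11 = 1  t=2,i=13
  .#.#. -> .   bit 10 = 0  t=0,i=12
  .#..# -> #   bit 9 = 1  t=8,i=6
  .#... -> .   bit 8 = 0  t=0,i=14
  ..### -> #   bit 7 = 1  t=1,i=1
  ..##. -> .   bit 6 = 0  t=0,i=7
  ..#.# -> #   bit 5 = 1  t=0,i=11
  ..#.. -> .   bit 4 = 0  t=8,i=8
  ...## -> #   bit 3 = 1  t=0,i=6
  ...#. -> .   bit 2 = 0  t=2,i=11
  ....# -> #   bit 1 = 1  t=0,i=5
  ..... -> #   bit 0 = 1  t=0,i=1
  bits 10101111011001100001101010101011 = 2942704299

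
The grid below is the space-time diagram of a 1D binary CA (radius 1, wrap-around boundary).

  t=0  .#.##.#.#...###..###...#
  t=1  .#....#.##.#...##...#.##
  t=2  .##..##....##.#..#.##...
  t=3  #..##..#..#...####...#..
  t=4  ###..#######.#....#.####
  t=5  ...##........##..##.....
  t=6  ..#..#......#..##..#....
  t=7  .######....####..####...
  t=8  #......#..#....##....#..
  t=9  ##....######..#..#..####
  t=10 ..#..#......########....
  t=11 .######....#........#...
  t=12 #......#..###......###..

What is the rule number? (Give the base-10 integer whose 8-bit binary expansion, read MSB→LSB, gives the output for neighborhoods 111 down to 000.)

22

  ### -> .   bit 7 = 0  t=0,i=13
  ##. -> .   bit 6 = 0  t=0,i=4
  #.# -> .   bit 5 = 0  t=0,i=0
  #.. -> #   bit 4 = 1  t=0,i=9
  .## -> .   bit 3 = 0  t=0,i=3
  .#. -> #   bit 2 = 1  t=0,i=1
  ..# -> #   bit 1 = 1  t=0,i=11
  ... -> .   bit 0 = 0  t=0,i=10
  bits 00010110 = 22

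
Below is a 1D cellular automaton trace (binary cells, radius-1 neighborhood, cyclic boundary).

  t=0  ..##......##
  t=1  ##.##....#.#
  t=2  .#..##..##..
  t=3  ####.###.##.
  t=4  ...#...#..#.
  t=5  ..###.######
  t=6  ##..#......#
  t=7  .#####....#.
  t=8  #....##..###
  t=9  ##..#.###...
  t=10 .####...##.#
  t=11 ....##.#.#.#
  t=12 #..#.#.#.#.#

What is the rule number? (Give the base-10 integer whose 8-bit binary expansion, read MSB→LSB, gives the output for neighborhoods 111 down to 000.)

86

  ### -> .   bit 7 = 0  t=1,i=0
  ##. -> #   bit 6 = 1  t=0,i=3
  #.# -> .   bit 5 = 0  t=1,i=2
  #.. -> #   bit 4 = 1  t=0,i=0
  .## -> .   bit 3 = 0  t=0,i=2
  .#. -> #   bit 2 = 1  t=1,i=9
  ..# -> #   bit 1 = 1  t=0,i=1
  ... -> .   bit 0 = 0  t=0,i=5
  bits 01010110 = 86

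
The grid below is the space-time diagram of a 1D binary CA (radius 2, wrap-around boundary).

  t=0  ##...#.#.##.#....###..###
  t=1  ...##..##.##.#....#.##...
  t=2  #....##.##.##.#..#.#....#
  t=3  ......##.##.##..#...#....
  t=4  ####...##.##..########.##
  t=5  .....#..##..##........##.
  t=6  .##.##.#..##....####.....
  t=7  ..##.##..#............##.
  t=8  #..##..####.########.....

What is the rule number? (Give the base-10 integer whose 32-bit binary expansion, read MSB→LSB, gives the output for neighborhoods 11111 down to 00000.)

  #####|.  b31=0 t=0,i=24
  ####.|.  b30=0 t=0,i=0
  ###.#|.  b29=0 t=4,i=21
  ###..|.  b28=0 t=0,i=1
  ##.##|#  b27=1 t=1,i=9
  ##.#.|#  b26=1 t=0,i=11
  ##..#|#  b25=1 t=0,i=20
  ##...|.  b24=0 t=0,i=2
  #.###|#  b23=1 t=4,i=23
  #.##.|.  b22=0 t=0,i=9
  #.#.#|#  b21=1 t=0,i=7
  #.#..|.  b20=0 t=0,i=12
  #..##|#  b19=1 t=0,i=21
  #..#.|#  b18=1 t=2,i=16
  #...#|#  b17=1 t=0,i=3
  #....|.  b16=0 t=0,i=14
  .####|.  b15=0 t=0,i=23
  .###.|#  b14=1 t=0,i=18
  .##.#|#  b13=1 t=0,i=10
  .##..|.  b12=0 t=1,i=4
  .#.##|#  b11=1 t=0,i=8
  .#.#.|.  b10=0 t=0,i=6
  .#..#|.  b9=0 t=2,i=15
  .#...|#  b8=1 t=0,i=13
  ..###|.  b7=0 t=0,i=17
  ..##.|.  b6=0 t=1,i=3
  ..#.#|.  b5=0 t=0,i=5
  ..#..|#  b4=1 t=3,i=16
  ...##|.  b3=0 t=0,i=16
  ...#.|#  b2=1 t=0,i=4
  ....#|.  b1=0 t=0,i=15
  .....|#  b0=1 t=1,i=0
  bits 00001110101011100110100100010101 = 246311189

246311189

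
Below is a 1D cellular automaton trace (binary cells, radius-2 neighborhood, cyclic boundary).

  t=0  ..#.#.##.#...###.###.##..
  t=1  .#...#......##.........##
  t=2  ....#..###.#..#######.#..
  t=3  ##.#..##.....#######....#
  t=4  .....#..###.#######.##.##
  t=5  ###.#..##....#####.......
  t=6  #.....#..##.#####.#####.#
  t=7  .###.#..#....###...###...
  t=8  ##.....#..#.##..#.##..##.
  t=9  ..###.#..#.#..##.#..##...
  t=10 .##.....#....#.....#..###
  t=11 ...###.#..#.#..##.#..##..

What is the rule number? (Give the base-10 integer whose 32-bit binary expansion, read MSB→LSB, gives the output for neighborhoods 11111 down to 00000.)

  nb #####: next=#  (t=2,i=16, bit31=1)
  nb ####.: next=#  (t=2,i=19, bit30=1)
  nb ###.#: next=.  (t=0,i=15, bit29=0)
  nb ###..: next=.  (t=3,i=19, bit28=0)
  nb ##.##: next=.  (t=0,i=16, bit27=0)
  nb ##.#.: next=.  (t=0,i=8, bit26=0)
  nb ##..#: next=#  (t=8,i=14, bit25=1)
  nb ##...: next=#  (t=0,i=23, bit24=1)
  nb #.###: next=.  (t=0,i=17, bit23=0)
  nb #.##.: next=.  (t=0,i=6, bit22=0)
  nb #.#.#: next=.  (t=0,i=4, bit21=0)
  nb #.#..: next=.  (t=0,i=9, bit20=0)
  nb #..##: next=#  (t=2,i=6, bit19=1)
  nb #..#.: next=#  (t=7,i=7, bit18=1)
  nb #...#: next=.  (t=0,i=11, bit17=0)
  nb #....: next=#  (t=0,i=24, bit16=1)
  nb .####: next=#  (t=2,i=15, bit15=1)
  nb .###.: next=.  (t=0,i=14, bit14=0)
  nb .##.#: next=.  (t=0,i=7, bit13=0)
  nb .##..: next=.  (t=0,i=22, bit12=0)
  nb .#.##: next=#  (t=0,i=5, bit11=1)
  nb .#.#.: next=.  (t=0,i=3, bit10=0)
  nb .#..#: next=.  (t=2,i=5, bit9=0)
  nb .#...: next=.  (t=0,i=10, bit8=0)
  nb ..###: next=#  (t=0,i=13, bit7=1)
  nb ..##.: next=.  (t=1,i=12, bit6=0)
  nb ..#.#: next=.  (t=0,i=2, bit5=0)
  nb ..#..: next=.  (t=1,i=5, bit4=0)
  nb ...##: next=#  (t=0,i=12, bit3=1)
  nb ...#.: next=#  (t=0,i=1, bit2=1)
  nb ....#: next=.  (t=0,i=0, bit1=0)
  nb .....: next=#  (t=1,i=8, bit0=1)
  bits 11000011000011011000100010001101 = 3272444045

3272444045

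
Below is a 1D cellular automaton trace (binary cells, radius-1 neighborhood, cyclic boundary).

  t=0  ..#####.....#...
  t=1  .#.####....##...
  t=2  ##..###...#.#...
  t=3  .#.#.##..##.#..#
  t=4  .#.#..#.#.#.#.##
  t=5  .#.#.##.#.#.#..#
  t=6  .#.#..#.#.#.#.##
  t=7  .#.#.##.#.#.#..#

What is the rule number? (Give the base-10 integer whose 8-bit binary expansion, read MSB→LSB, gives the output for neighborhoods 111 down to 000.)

  nb ###: next=#  (t=0,i=3, bit7=1)
  nb ##.: next=#  (t=0,i=6, bit6=1)
  nb #.#: next=.  (t=1,i=2, bit5=0)
  nb #..: next=.  (t=0,i=7, bit4=0)
  nb .##: next=.  (t=0,i=2, bit3=0)
  nb .#.: next=#  (t=0,i=12, bit2=1)
  nb ..#: next=#  (t=0,i=1, bit1=1)
  nb ...: next=.  (t=0,i=0, bit0=0)
  bits 11000110 = 198

198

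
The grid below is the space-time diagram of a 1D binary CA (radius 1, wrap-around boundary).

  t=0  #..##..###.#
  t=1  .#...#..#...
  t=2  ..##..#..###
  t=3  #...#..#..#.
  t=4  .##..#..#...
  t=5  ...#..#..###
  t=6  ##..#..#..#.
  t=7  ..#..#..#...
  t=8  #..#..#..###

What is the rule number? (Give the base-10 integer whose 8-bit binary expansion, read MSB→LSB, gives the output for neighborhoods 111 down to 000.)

145

  nb ###: next=#  (t=0,i=8, bit7=1)
  nb ##.: next=.  (t=0,i=0, bit6=0)
  nb #.#: next=.  (t=0,i=10, bit5=0)
  nb #..: next=#  (t=0,i=1, bit4=1)
  nb .##: next=.  (t=0,i=3, bit3=0)
  nb .#.: next=.  (t=1,i=1, bit2=0)
  nb ..#: next=.  (t=0,i=2, bit1=0)
  nb ...: next=#  (t=1,i=3, bit0=1)
  bits 10010001 = 145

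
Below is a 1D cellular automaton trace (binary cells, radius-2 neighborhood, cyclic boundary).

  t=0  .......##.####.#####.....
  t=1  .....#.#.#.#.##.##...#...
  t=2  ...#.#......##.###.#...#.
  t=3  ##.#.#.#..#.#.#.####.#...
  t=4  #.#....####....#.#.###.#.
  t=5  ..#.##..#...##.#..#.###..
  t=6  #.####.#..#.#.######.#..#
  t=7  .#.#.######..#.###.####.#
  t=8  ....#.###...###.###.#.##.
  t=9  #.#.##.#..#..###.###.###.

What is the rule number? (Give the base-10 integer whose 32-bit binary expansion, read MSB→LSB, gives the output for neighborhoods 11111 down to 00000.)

  nb #####: next=#  (t=0,i=17, bit31=1)
  nb ####.: next=.  (t=0,i=12, bit30=0)
  nb ###.#: next=#  (t=0,i=13, bit29=1)
  nb ###..: next=.  (t=0,i=19, bit28=0)
  nb ##.##: next=#  (t=0,i=9, bit27=1)
  nb ##.#.: next=#  (t=2,i=18, bit26=1)
  nb ##..#: next=.  (t=5,i=6, bit25=0)
  nb ##...: next=.  (t=0,i=20, bit24=0)
  nb #.###: next=.  (t=0,i=10, bit23=0)
  nb #.##.: next=#  (t=1,i=13, bit22=1)
  nb #.#.#: next=.  (t=1,i=7, bit21=0)
  nb #.#..: next=#  (t=2,i=5, bit20=1)
  nb #..##: next=.  (t=6,i=23, bit19=0)
  nb #..#.: next=#  (t=3,i=9, bit18=1)
  nb #...#: next=#  (t=1,i=19, bit17=1)
  nb #....: next=#  (t=0,i=21, bit16=1)
  nb .####: next=#  (t=0,i=11, bit15=1)
  nb .###.: next=#  (t=2,i=16, bit14=1)
  nb .##.#: next=.  (t=0,i=8, bit13=0)
  nb .##..: next=#  (t=1,i=17, bit12=1)
  nb .#.##: next=#  (t=1,i=12, bit11=1)
  nb .#.#.: next=.  (t=1,i=6, bit10=0)
  nb .#..#: next=#  (t=3,i=8, bit9=1)
  nb .#...: next=.  (t=1,i=22, bit8=0)
  nb ..###: next=.  (t=4,i=7, bit7=0)
  nb ..##.: next=#  (t=0,i=7, bit6=1)
  nb ..#.#: next=#  (t=1,i=5, bit5=1)
  nb ..#..: next=.  (t=1,i=21, bit4=0)
  nb ...##: next=.  (t=0,i=6, bit3=0)
  nb ...#.: next=.  (t=1,i=4, bit2=0)
  nb ....#: next=#  (t=0,i=5, bit1=1)
  nb .....: next=.  (t=0,i=0, bit0=0)
  bits 10101100010101111101101001100010 = 2891438690

2891438690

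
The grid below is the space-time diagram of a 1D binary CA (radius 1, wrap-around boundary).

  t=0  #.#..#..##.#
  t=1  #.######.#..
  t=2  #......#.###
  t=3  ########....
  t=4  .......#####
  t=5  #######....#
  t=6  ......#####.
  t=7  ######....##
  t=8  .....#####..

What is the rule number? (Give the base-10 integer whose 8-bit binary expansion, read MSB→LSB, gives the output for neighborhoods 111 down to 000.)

87

  ### -> .   bit 7 = 0  t=1,i=3
  ##. -> #   bit 6 = 1  t=0,i=0
  #.# -> .   bit 5 = 0  t=0,i=1
  #.. -> #   bit 4 = 1  t=0,i=3
  .## -> .   bit 3 = 0  t=0,i=8
  .#. -> #   bit 2 = 1  t=0,i=2
  ..# -> #   bit 1 = 1  t=0,i=4
  ... -> #   bit 0 = 1  t=2,i=2
  bits 01010111 = 87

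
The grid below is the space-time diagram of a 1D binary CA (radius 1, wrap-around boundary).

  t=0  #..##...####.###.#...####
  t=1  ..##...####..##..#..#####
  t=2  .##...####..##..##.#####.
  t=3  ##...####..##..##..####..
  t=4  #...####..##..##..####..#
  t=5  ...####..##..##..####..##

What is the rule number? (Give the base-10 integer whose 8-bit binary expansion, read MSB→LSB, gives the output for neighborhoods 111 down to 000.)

142

  nb ###: next=#  (t=0,i=9, bit7=1)
  nb ##.: next=.  (t=0,i=0, bit6=0)
  nb #.#: next=.  (t=0,i=12, bit5=0)
  nb #..: next=.  (t=0,i=1, bit4=0)
  nb .##: next=#  (t=0,i=3, bit3=1)
  nb .#.: next=#  (t=0,i=17, bit2=1)
  nb ..#: next=#  (t=0,i=2, bit1=1)
  nb ...: next=.  (t=0,i=6, bit0=0)
  bits 10001110 = 142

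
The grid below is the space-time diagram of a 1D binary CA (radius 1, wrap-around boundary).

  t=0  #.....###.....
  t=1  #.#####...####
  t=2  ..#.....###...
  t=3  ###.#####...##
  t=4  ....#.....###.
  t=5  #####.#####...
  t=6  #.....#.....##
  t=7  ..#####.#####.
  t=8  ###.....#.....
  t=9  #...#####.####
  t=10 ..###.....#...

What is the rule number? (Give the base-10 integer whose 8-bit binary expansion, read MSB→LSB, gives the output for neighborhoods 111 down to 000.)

15

  [7] ### => .  t=0,i=7
  [6] ##. => .  t=0,i=8
  [5] #.# => .  t=1,i=1
  [4] #.. => .  t=0,i=1
  [3] .## => #  t=0,i=6
  [2] .#. => #  t=0,i=0
  [1] ..# => #  t=0,i=5
  [0] ... => #  t=0,i=2
  bits 00001111 = 15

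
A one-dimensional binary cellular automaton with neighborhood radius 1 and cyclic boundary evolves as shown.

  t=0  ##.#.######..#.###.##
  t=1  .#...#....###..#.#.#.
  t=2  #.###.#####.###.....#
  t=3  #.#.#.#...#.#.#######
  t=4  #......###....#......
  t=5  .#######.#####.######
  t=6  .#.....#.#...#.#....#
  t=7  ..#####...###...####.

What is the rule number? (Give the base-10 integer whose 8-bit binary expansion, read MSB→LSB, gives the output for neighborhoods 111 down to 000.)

  ### -> .   bit 7 = 0  t=0,i=0
  ##. -> #   bit 6 = 1  t=0,i=1
  #.# -> .   bit 5 = 0  t=0,i=2
  #.. -> #   bit 4 = 1  t=0,i=11
  .## -> #   bit 3 = 1  t=0,i=5
  .#. -> .   bit 2 = 0  t=0,i=3
  ..# -> #   bit 1 = 1  t=0,i=12
  ... -> #   bit 0 = 1  t=1,i=3
  bits 01011011 = 91

91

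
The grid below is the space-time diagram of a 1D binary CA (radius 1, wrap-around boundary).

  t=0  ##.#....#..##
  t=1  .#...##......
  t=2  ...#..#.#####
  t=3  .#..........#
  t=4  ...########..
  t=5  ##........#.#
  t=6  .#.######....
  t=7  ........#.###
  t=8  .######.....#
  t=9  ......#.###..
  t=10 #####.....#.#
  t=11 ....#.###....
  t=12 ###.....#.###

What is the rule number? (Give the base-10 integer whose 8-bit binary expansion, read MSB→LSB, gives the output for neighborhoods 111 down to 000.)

65

  ###|.  b7=0 t=0,i=0
  ##.|#  b6=1 t=0,i=1
  #.#|.  b5=0 t=0,i=2
  #..|.  b4=0 t=0,i=4
  .##|.  b3=0 t=0,i=11
  .#.|.  b2=0 t=0,i=3
  ..#|.  b1=0 t=0,i=7
  ...|#  b0=1 t=0,i=5
  bits 01000001 = 65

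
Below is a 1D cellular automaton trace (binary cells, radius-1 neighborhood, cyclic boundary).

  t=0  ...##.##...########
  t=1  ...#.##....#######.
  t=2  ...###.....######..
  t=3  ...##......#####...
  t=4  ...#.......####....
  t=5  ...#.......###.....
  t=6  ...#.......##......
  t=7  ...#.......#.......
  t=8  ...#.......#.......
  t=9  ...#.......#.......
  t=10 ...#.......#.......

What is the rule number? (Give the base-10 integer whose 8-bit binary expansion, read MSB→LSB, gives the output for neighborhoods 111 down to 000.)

172

  ### -> #   bit 7 = 1  t=0,i=12
  ##. -> .   bit 6 = 0  t=0,i=4
  #.# -> #   bit 5 = 1  t=0,i=5
  #.. -> .   bit 4 = 0  t=0,i=0
  .## -> #   bit 3 = 1  t=0,i=3
  .#. -> #   bit 2 = 1  t=1,i=3
  ..# -> .   bit 1 = 0  t=0,i=2
  ... -> .   bit 0 = 0  t=0,i=1
  bits 10101100 = 172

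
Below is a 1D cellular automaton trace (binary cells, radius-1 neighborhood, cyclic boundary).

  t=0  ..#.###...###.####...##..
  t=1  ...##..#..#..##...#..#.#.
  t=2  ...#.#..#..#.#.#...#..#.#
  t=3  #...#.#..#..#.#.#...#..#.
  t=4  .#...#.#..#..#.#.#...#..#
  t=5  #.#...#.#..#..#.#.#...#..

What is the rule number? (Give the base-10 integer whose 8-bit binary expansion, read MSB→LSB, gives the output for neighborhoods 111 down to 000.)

  [7] ### => .  t=0,i=5
  [6] ##. => .  t=0,i=6
  [5] #.# => #  t=0,i=3
  [4] #.. => #  t=0,i=7
  [3] .## => #  t=0,i=4
  [2] .#. => .  t=0,i=2
  [1] ..# => .  t=0,i=1
  [0] ... => .  t=0,i=0
  bits 00111000 = 56

56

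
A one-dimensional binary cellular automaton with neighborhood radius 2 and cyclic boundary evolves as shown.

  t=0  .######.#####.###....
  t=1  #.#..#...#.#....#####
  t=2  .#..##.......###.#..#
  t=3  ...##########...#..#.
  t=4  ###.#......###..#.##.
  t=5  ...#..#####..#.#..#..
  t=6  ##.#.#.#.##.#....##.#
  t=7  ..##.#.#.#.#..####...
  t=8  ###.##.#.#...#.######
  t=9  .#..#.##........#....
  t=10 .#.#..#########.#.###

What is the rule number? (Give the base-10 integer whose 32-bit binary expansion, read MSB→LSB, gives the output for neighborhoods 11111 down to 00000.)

1433243739

  nb #####: next=.  (t=0,i=3, bit31=0)
  nb ####.: next=#  (t=0,i=5, bit30=1)
  nb ###.#: next=.  (t=0,i=6, bit29=0)
  nb ###..: next=#  (t=0,i=16, bit28=1)
  nb ##.##: next=.  (t=0,i=7, bit27=0)
  nb ##.#.: next=#  (t=1,i=1, bit26=1)
  nb ##..#: next=.  (t=4,i=14, bit25=0)
  nb ##...: next=#  (t=0,i=17, bit24=1)
  nb #.###: next=.  (t=0,i=8, bit23=0)
  nb #.##.: next=#  (t=4,i=18, bit22=1)
  nb #.#.#: next=#  (t=6,i=3, bit21=1)
  nb #.#..: next=.  (t=1,i=2, bit20=0)
  nb #..##: next=#  (t=2,i=3, bit19=1)
  nb #..#.: next=#  (t=1,i=4, bit18=1)
  nb #...#: next=.  (t=1,i=7, bit17=0)
  nb #....: next=#  (t=0,i=18, bit16=1)
  nb .####: next=#  (t=0,i=2, bit15=1)
  nb .###.: next=.  (t=0,i=15, bit14=0)
  nb .##.#: next=.  (t=4,i=19, bit13=0)
  nb .##..: next=#  (t=2,i=5, bit12=1)
  nb .#.##: next=.  (t=4,i=17, bit11=0)
  nb .#.#.: next=.  (t=1,i=10, bit10=0)
  nb .#..#: next=.  (t=1,i=3, bit9=0)
  nb .#...: next=.  (t=1,i=6, bit8=0)
  nb ..###: next=.  (t=0,i=1, bit7=0)
  nb ..##.: next=#  (t=2,i=4, bit6=1)
  nb ..#.#: next=.  (t=1,i=9, bit5=0)
  nb ..#..: next=#  (t=1,i=5, bit4=1)
  nb ...##: next=#  (t=0,i=0, bit3=1)
  nb ...#.: next=.  (t=1,i=8, bit2=0)
  nb ....#: next=#  (t=0,i=20, bit1=1)
  nb .....: next=#  (t=0,i=19, bit0=1)
  bits 01010101011011011001000001011011 = 1433243739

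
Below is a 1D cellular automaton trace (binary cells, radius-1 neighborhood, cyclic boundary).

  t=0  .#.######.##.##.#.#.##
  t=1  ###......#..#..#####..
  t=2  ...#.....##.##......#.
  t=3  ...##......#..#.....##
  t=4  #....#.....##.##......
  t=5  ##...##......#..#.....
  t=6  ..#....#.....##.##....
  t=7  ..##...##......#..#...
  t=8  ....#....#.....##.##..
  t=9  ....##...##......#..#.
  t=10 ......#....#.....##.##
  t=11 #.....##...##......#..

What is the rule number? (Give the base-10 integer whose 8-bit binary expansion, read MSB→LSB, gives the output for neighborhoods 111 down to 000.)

52

  ### -> .   bit 7 = 0  t=0,i=4
  ##. -> .   bit 6 = 0  t=0,i=8
  #.# -> #   bit 5 = 1  t=0,i=0
  #.. -> #   bit 4 = 1  t=1,i=3
  .## -> .   bit 3 = 0  t=0,i=3
  .#. -> #   bit 2 = 1  t=0,i=1
  ..# -> .   bit 1 = 0  t=1,i=8
  ... -> .   bit 0 = 0  t=1,i=4
  bits 00110100 = 52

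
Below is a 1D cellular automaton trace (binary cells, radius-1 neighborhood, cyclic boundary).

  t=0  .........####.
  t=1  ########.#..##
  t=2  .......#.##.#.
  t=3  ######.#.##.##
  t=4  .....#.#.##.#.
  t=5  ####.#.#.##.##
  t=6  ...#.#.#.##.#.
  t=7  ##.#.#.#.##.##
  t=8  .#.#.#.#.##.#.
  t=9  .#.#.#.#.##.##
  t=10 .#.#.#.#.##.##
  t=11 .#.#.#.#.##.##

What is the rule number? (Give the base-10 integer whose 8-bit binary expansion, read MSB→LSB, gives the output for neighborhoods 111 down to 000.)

93

  ### -> .   bit 7 = 0  t=0,i=10
  ##. -> #   bit 6 = 1  t=0,i=12
  #.# -> .   bit 5 = 0  t=1,i=8
  #.. -> #   bit 4 = 1  t=0,i=13
  .## -> #   bit 3 = 1  t=0,i=9
  .#. -> #   bit 2 = 1  t=1,i=9
  ..# -> .   bit 1 = 0  t=0,i=8
  ... -> #   bit 0 = 1  t=0,i=0
  bits 01011101 = 93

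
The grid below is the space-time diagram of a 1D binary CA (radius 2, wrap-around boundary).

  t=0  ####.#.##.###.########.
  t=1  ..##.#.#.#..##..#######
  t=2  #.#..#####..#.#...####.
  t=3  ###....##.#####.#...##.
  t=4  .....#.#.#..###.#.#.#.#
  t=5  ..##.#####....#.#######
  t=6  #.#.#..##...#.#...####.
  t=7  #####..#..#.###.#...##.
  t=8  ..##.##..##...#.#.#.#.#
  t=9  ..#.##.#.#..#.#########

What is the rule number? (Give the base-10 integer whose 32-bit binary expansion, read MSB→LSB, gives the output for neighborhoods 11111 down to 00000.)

  [31] ##### => #  t=0,i=16
  [30] ####. => #  t=0,i=2
  [29] ###.# => #  t=0,i=3
  [28] ###.. => .  t=1,i=22
  [27] ##.## => #  t=0,i=9
  [26] ##.#. => .  t=0,i=4
  [25] ##..# => #  t=1,i=0
  [24] ##... => .  t=3,i=3
  [23] #.### => .  t=0,i=0
  [22] #.##. => #  t=0,i=7
  [21] #.#.# => #  t=0,i=5
  [20] #.#.. => #  t=1,i=9
  [19] #..## => .  t=1,i=1
  [18] #..#. => #  t=2,i=11
  [17] #...# => #  t=2,i=16
  [16] #.... => .  t=3,i=4
  [15] .#### => .  t=0,i=1
  [14] .###. => .  t=0,i=11
  [13] .##.# => .  t=0,i=8
  [12] .##.. => .  t=1,i=13
  [11] .#.## => .  t=0,i=6
  [10] .#.#. => #  t=1,i=6
  [9] .#..# => .  t=1,i=10
  [8] .#... => .  t=2,i=15
  [7] ..### => .  t=1,i=16
  [6] ..##. => #  t=1,i=2
  [5] ..#.# => #  t=2,i=12
  [4] ..#.. => .  t=7,i=7
  [3] ...## => .  t=2,i=17
  [2] ...#. => .  t=4,i=4
  [1] ....# => #  t=3,i=5
  [0] ..... => #  t=4,i=2
  bits 11101010011101100000010001100011 = 3933602915

3933602915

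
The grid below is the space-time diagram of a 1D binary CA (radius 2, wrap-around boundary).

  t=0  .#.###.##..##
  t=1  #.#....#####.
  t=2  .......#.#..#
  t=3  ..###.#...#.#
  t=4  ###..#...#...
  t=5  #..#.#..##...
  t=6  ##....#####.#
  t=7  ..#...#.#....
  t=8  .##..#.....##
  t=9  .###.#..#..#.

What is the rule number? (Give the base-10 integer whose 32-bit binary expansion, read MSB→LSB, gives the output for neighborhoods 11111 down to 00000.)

  nb #####: next=#  (t=1,i=9, bit31=1)
  nb ####.: next=.  (t=1,i=10, bit30=0)
  nb ###.#: next=.  (t=0,i=5, bit29=0)
  nb ###..: next=.  (t=4,i=2, bit28=0)
  nb ##.##: next=.  (t=0,i=6, bit27=0)
  nb ##.#.: next=#  (t=0,i=0, bit26=1)
  nb ##..#: next=#  (t=0,i=9, bit25=1)
  nb ##...: next=#  (t=5,i=10, bit24=1)
  nb #.###: next=.  (t=0,i=3, bit23=0)
  nb #.##.: next=#  (t=0,i=7, bit22=1)
  nb #.#.#: next=.  (t=0,i=1, bit21=0)
  nb #.#..: next=.  (t=1,i=2, bit20=0)
  nb #..##: next=#  (t=0,i=10, bit19=1)
  nb #..#.: next=.  (t=2,i=11, bit18=0)
  nb #...#: next=.  (t=3,i=8, bit17=0)
  nb #....: next=.  (t=1,i=4, bit16=0)
  nb .####: next=.  (t=1,i=8, bit15=0)
  nb .###.: next=.  (t=0,i=4, bit14=0)
  nb .##.#: next=.  (t=0,i=12, bit13=0)
  nb .##..: next=#  (t=0,i=8, bit12=1)
  nb .#.##: next=#  (t=0,i=2, bit11=1)
  nb .#.#.: next=.  (t=1,i=1, bit10=0)
  nb .#..#: next=#  (t=2,i=10, bit9=1)
  nb .#...: next=.  (t=1,i=3, bit8=0)
  nb ..###: next=#  (t=1,i=7, bit7=1)
  nb ..##.: next=#  (t=0,i=11, bit6=1)
  nb ..#.#: next=.  (t=2,i=7, bit5=0)
  nb ..#..: next=#  (t=2,i=12, bit4=1)
  nb ...##: next=.  (t=1,i=6, bit3=0)
  nb ...#.: next=#  (t=2,i=6, bit2=1)
  nb ....#: next=.  (t=1,i=5, bit1=0)
  nb .....: next=#  (t=2,i=2, bit0=1)
  bits 10000111010010000001101011010101 = 2269649621

2269649621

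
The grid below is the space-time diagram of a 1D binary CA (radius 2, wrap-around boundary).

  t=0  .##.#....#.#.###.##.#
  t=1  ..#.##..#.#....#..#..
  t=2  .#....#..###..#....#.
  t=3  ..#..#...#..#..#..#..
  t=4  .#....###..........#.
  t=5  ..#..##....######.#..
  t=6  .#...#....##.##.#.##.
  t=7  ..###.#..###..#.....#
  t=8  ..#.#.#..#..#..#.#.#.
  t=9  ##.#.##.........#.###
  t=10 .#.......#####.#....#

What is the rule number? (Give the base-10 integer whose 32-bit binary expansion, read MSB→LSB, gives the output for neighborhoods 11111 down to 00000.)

2719098317

  #####|#  b31=1 t=5,i=13
  ####.|.  b30=0 t=5,i=15
  ###.#|#  b29=1 t=0,i=15
  ###..|.  b28=0 t=2,i=11
  ##.##|.  b27=0 t=0,i=16
  ##.#.|.  b26=0 t=0,i=3
  ##..#|#  b25=1 t=1,i=6
  ##...|.  b24=0 t=4,i=9
  #.###|.  b23=0 t=0,i=13
  #.##.|.  b22=0 t=0,i=1
  #.#.#|.  b21=0 t=0,i=11
  #.#..|#  b20=1 t=0,i=4
  #..##|.  b19=0 t=2,i=8
  #..#.|.  b18=0 t=1,i=7
  #...#|#  b17=1 t=3,i=7
  #....|.  b16=0 t=0,i=6
  .####|.  b15=0 t=5,i=12
  .###.|.  b14=0 t=0,i=14
  .##.#|#  b13=1 t=0,i=2
  .##..|.  b12=0 t=1,i=5
  .#.##|.  b11=0 t=0,i=0
  .#.#.|#  b10=1 t=0,i=10
  .#..#|.  b9=0 t=1,i=16
  .#...|#  b8=1 t=0,i=5
  ..###|#  b7=1 t=2,i=9
  ..##.|#  b6=1 t=5,i=5
  ..#.#|.  b5=0 t=0,i=9
  ..#..|.  b4=0 t=1,i=15
  ...##|#  b3=1 t=4,i=5
  ...#.|#  b2=1 t=0,i=8
  ....#|.  b1=0 t=0,i=7
  .....|#  b0=1 t=4,i=11
  bits 10100010000100100010010111001101 = 2719098317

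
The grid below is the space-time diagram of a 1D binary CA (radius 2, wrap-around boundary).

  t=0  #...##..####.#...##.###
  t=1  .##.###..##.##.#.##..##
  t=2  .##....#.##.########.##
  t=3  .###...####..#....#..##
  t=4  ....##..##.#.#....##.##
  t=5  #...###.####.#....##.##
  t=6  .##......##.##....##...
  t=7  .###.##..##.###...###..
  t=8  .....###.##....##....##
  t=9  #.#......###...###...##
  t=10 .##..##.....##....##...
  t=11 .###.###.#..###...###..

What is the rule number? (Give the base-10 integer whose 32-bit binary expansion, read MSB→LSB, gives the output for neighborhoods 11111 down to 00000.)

  #####|.  b31=0 t=2,i=14
  ####.|#  b30=1 t=0,i=10
  ###.#|.  b29=0 t=0,i=11
  ###..|.  b28=0 t=0,i=0
  ##.##|.  b27=0 t=0,i=19
  ##.#.|#  b26=1 t=0,i=12
  ##..#|#  b25=1 t=0,i=6
  ##...|#  b24=1 t=0,i=1
  #.###|.  b23=0 t=0,i=20
  #.##.|#  b22=1 t=1,i=1
  #.#.#|#  b21=1 t=1,i=15
  #.#..|#  b20=1 t=0,i=13
  #..##|.  b19=0 t=0,i=7
  #..#.|.  b18=0 t=3,i=12
  #...#|#  b17=1 t=0,i=2
  #....|.  b16=0 t=2,i=4
  .####|#  b15=1 t=0,i=9
  .###.|.  b14=0 t=1,i=5
  .##.#|#  b13=1 t=0,i=18
  .##..|#  b12=1 t=0,i=5
  .#.##|#  b11=1 t=1,i=16
  .#.#.|.  b10=0 t=4,i=12
  .#..#|#  b9=1 t=3,i=19
  .#...|.  b8=0 t=0,i=14
  ..###|.  b7=0 t=0,i=8
  ..##.|#  b6=1 t=0,i=4
  ..#.#|#  b5=1 t=2,i=7
  ..#..|#  b4=1 t=3,i=13
  ...##|.  b3=0 t=0,i=3
  ...#.|.  b2=0 t=2,i=6
  ....#|.  b1=0 t=2,i=5
  .....|#  b0=1 t=6,i=5
  bits 01000111011100101011101001110001 = 1198701169

1198701169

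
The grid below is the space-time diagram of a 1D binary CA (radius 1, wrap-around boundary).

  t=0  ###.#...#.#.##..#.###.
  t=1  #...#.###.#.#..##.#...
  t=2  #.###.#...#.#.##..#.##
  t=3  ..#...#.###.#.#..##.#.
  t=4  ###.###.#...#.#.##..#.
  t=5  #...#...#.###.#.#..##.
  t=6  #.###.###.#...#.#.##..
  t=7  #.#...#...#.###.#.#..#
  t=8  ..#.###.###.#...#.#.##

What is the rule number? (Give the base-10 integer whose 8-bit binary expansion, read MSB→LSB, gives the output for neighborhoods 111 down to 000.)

15

  ###|.  b7=0 t=0,i=1
  ##.|.  b6=0 t=0,i=2
  #.#|.  b5=0 t=0,i=3
  #..|.  b4=0 t=0,i=5
  .##|#  b3=1 t=0,i=0
  .#.|#  b2=1 t=0,i=4
  ..#|#  b1=1 t=0,i=7
  ...|#  b0=1 t=0,i=6
  bits 00001111 = 15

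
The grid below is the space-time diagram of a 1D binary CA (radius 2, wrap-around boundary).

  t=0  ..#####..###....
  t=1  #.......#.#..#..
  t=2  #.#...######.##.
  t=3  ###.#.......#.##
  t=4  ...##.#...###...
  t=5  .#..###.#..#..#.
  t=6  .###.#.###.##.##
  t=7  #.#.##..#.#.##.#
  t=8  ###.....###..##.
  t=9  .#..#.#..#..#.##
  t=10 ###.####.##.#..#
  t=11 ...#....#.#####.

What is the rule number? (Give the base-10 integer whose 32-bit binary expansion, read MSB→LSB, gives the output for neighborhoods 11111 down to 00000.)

205219382

  #####|.  b31=0 t=0,i=4
  ####.|.  b30=0 t=0,i=5
  ###.#|.  b29=0 t=2,i=11
  ###..|.  b28=0 t=0,i=6
  ##.##|#  b27=1 t=2,i=12
  ##.#.|#  b26=1 t=2,i=15
  ##..#|.  b25=0 t=0,i=7
  ##...|.  b24=0 t=0,i=12
  #.###|.  b23=0 t=3,i=14
  #.##.|.  b22=0 t=2,i=13
  #.#.#|#  b21=1 t=2,i=0
  #.#..|#  b20=1 t=1,i=10
  #..##|#  b19=1 t=0,i=8
  #..#.|.  b18=0 t=1,i=12
  #...#|#  b17=1 t=2,i=4
  #....|#  b16=1 t=0,i=13
  .####|.  b15=0 t=0,i=3
  .###.|#  b14=1 t=0,i=10
  .##.#|#  b13=1 t=2,i=14
  .##..|.  b12=0 t=7,i=5
  .#.##|.  b11=0 t=3,i=13
  .#.#.|#  b10=1 t=1,i=9
  .#..#|#  b9=1 t=1,i=11
  .#...|.  b8=0 t=1,i=1
  ..###|.  b7=0 t=0,i=2
  ..##.|.  b6=0 t=4,i=3
  ..#.#|#  b5=1 t=1,i=8
  ..#..|#  b4=1 t=1,i=0
  ...##|.  b3=0 t=0,i=1
  ...#.|#  b2=1 t=1,i=7
  ....#|#  b1=1 t=0,i=0
  .....|.  b0=0 t=0,i=14
  bits 00001100001110110110011000110110 = 205219382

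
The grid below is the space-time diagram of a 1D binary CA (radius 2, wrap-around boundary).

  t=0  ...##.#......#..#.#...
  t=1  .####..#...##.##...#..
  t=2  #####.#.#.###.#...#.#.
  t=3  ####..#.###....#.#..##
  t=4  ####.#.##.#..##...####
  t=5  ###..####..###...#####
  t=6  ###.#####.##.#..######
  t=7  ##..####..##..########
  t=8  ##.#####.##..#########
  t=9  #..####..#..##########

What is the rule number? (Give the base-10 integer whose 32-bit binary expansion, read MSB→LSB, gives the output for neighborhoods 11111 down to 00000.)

3505171406

  nb #####: next=#  (t=2,i=2, bit31=1)
  nb ####.: next=#  (t=1,i=3, bit30=1)
  nb ###.#: next=.  (t=2,i=4, bit29=0)
  nb ###..: next=#  (t=1,i=4, bit28=1)
  nb ##.##: next=.  (t=1,i=13, bit27=0)
  nb ##.#.: next=.  (t=0,i=5, bit26=0)
  nb ##..#: next=.  (t=1,i=5, bit25=0)
  nb ##...: next=.  (t=1,i=16, bit24=0)
  nb #.###: next=#  (t=2,i=0, bit23=1)
  nb #.##.: next=#  (t=1,i=14, bit22=1)
  nb #.#.#: next=#  (t=2,i=6, bit21=1)
  nb #.#..: next=.  (t=0,i=6, bit20=0)
  nb #..##: next=#  (t=3,i=19, bit19=1)
  nb #..#.: next=#  (t=0,i=15, bit18=1)
  nb #...#: next=.  (t=1,i=9, bit17=0)
  nb #....: next=.  (t=0,i=8, bit16=0)
  nb .####: next=#  (t=1,i=2, bit15=1)
  nb .###.: next=.  (t=2,i=11, bit14=0)
  nb .##.#: next=#  (t=0,i=4, bit13=1)
  nb .##..: next=.  (t=1,i=15, bit12=0)
  nb .#.##: next=#  (t=2,i=9, bit11=1)
  nb .#.#.: next=.  (t=0,i=17, bit10=0)
  nb .#..#: next=#  (t=0,i=14, bit9=1)
  nb .#...: next=#  (t=0,i=7, bit8=1)
  nb ..###: next=#  (t=1,i=1, bit7=1)
  nb ..##.: next=#  (t=0,i=3, bit6=1)
  nb ..#.#: next=.  (t=0,i=16, bit5=0)
  nb ..#..: next=.  (t=0,i=13, bit4=0)
  nb ...##: next=#  (t=0,i=2, bit3=1)
  nb ...#.: next=#  (t=0,i=12, bit2=1)
  nb ....#: next=#  (t=0,i=1, bit1=1)
  nb .....: next=.  (t=0,i=0, bit0=0)
  bits 11010000111011001010101111001110 = 3505171406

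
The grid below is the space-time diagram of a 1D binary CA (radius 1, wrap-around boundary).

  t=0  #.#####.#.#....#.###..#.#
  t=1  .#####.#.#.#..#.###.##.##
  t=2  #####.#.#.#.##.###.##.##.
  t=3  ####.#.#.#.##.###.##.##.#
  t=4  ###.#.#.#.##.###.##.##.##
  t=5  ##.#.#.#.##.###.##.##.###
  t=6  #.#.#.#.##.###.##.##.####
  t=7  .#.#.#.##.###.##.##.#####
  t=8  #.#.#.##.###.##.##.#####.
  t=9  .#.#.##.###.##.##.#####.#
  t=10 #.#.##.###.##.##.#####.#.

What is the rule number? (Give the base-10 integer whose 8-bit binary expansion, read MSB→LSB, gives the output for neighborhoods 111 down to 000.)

  ### -> #   bit 7 = 1  t=0,i=3
  ##. -> .   bit 6 = 0  t=0,i=0
  #.# -> #   bit 5 = 1  t=0,i=1
  #.. -> #   bit 4 = 1  t=0,i=11
  .## -> #   bit 3 = 1  t=0,i=2
  .#. -> .   bit 2 = 0  t=0,i=8
  ..# -> #   bit 1 = 1  t=0,i=14
  ... -> .   bit 0 = 0  t=0,i=12
  bits 10111010 = 186

186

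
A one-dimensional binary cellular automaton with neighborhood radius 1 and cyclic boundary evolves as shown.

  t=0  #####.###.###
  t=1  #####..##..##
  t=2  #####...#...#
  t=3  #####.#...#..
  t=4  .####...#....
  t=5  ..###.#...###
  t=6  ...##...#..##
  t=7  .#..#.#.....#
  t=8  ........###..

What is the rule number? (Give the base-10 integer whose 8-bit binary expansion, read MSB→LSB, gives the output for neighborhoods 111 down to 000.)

193

  ###|#  b7=1 t=0,i=0
  ##.|#  b6=1 t=0,i=4
  #.#|.  b5=0 t=0,i=5
  #..|.  b4=0 t=1,i=5
  .##|.  b3=0 t=0,i=6
  .#.|.  b2=0 t=2,i=8
  ..#|.  b1=0 t=1,i=6
  ...|#  b0=1 t=2,i=6
  bits 11000001 = 193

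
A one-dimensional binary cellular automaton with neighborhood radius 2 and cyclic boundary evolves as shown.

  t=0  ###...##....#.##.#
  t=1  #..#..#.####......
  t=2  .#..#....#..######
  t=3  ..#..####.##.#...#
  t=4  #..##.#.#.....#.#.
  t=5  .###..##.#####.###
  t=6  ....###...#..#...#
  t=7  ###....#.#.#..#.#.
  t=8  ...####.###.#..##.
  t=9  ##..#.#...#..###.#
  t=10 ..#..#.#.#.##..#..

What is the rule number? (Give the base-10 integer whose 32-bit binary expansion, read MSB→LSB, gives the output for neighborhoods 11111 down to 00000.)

  #####|.  b31=0 t=2,i=14
  ####.|.  b30=0 t=0,i=1
  ###.#|#  b29=1 t=2,i=17
  ###..|.  b28=0 t=0,i=2
  ##.##|.  b27=0 t=0,i=16
  ##.#.|.  b26=0 t=2,i=0
  ##..#|#  b25=1 t=5,i=4
  ##...|#  b24=1 t=0,i=3
  #.###|.  b23=0 t=0,i=17
  #.##.|.  b22=0 t=0,i=14
  #.#.#|#  b21=1 t=4,i=6
  #.#..|.  b20=0 t=2,i=1
  #..##|#  b19=1 t=2,i=11
  #..#.|.  b18=0 t=1,i=2
  #...#|.  b17=0 t=0,i=4
  #....|#  b16=1 t=0,i=9
  .####|#  b15=1 t=0,i=0
  .###.|.  b14=0 t=5,i=2
  .##.#|.  b13=0 t=0,i=15
  .##..|.  b12=0 t=0,i=7
  .#.##|.  b11=0 t=0,i=13
  .#.#.|#  b10=1 t=4,i=7
  .#..#|#  b9=1 t=1,i=1
  .#...|#  b8=1 t=2,i=5
  ..###|.  b7=0 t=2,i=12
  ..##.|#  b6=1 t=0,i=6
  ..#.#|.  b5=0 t=0,i=12
  ..#..|.  b4=0 t=1,i=0
  ...##|.  b3=0 t=0,i=5
  ...#.|#  b2=1 t=0,i=11
  ....#|#  b1=1 t=0,i=10
  .....|#  b0=1 t=1,i=14
  bits 00100011001010011000011101000111 = 589924167

589924167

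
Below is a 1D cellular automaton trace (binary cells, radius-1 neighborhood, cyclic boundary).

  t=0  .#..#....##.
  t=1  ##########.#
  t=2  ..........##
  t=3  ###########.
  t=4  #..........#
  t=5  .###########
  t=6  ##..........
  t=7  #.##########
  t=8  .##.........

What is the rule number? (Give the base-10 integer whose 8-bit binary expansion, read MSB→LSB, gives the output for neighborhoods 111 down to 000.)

63

  ###|.  b7=0 t=1,i=0
  ##.|.  b6=0 t=0,i=10
  #.#|#  b5=1 t=1,i=10
  #..|#  b4=1 t=0,i=2
  .##|#  b3=1 t=0,i=9
  .#.|#  b2=1 t=0,i=1
  ..#|#  b1=1 t=0,i=0
  ...|#  b0=1 t=0,i=6
  bits 00111111 = 63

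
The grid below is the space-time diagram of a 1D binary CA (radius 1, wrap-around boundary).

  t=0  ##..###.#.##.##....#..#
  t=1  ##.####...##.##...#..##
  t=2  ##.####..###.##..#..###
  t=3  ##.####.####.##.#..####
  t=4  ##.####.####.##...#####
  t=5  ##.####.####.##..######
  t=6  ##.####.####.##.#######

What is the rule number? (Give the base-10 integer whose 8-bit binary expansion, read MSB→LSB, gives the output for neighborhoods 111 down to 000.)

  ### -> #   bit 7 = 1  t=0,i=0
  ##. -> #   bit 6 = 1  t=0,i=1
  #.# -> .   bit 5 = 0  t=0,i=7
  #.. -> .   bit 4 = 0  t=0,i=2
  .## -> #   bit 3 = 1  t=0,i=4
  .#. -> .   bit 2 = 0  t=0,i=8
  ..# -> #   bit 1 = 1  t=0,i=3
  ... -> .   bit 0 = 0  t=0,i=16
  bits 11001010 = 202

202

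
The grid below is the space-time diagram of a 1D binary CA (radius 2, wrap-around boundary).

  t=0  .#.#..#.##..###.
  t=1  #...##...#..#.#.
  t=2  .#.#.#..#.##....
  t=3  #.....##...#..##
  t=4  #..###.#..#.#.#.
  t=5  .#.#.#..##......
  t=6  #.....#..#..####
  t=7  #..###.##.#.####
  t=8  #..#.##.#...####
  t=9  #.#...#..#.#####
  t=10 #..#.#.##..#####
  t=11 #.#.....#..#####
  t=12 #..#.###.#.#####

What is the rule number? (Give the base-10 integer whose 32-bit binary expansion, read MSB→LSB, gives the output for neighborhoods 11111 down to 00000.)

4169446287

  [31] ##### => #  t=6,i=14
  [30] ####. => #  t=6,i=15
  [29] ###.# => #  t=4,i=5
  [28] ###.. => #  t=0,i=14
  [27] ##.## => #  t=7,i=6
  [26] ##.#. => .  t=4,i=6
  [25] ##..# => .  t=0,i=10
  [24] ##... => .  t=1,i=6
  [23] #.### => #  t=7,i=12
  [22] #.##. => .  t=0,i=8
  [21] #.#.# => .  t=1,i=14
  [20] #.#.. => .  t=0,i=3
  [19] #..## => .  t=0,i=11
  [18] #..#. => #  t=0,i=0
  [17] #...# => .  t=1,i=2
  [16] #.... => .  t=2,i=13
  [15] .#### => #  t=6,i=13
  [14] .###. => .  t=0,i=13
  [13] .##.# => #  t=7,i=8
  [12] .##.. => #  t=0,i=9
  [11] .#.## => .  t=0,i=7
  [10] .#.#. => .  t=0,i=2
  [9] .#..# => #  t=0,i=4
  [8] .#... => #  t=1,i=1
  [7] ..### => #  t=0,i=12
  [6] ..##. => .  t=1,i=4
  [5] ..#.# => .  t=0,i=1
  [4] ..#.. => .  t=1,i=9
  [3] ...## => #  t=1,i=3
  [2] ...#. => #  t=1,i=8
  [1] ....# => #  t=2,i=15
  [0] ..... => #  t=2,i=14
  bits 11111000100001001011001110001111 = 4169446287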